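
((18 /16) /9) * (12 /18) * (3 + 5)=0.67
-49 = -49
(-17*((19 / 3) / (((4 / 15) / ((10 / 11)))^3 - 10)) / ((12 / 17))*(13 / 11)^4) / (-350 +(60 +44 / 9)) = -66162002765625 / 632373470664848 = -0.10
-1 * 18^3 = -5832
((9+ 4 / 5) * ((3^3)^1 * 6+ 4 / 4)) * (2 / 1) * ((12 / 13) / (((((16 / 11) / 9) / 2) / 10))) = 4744278 / 13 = 364944.46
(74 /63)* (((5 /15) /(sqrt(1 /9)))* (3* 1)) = 74 /21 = 3.52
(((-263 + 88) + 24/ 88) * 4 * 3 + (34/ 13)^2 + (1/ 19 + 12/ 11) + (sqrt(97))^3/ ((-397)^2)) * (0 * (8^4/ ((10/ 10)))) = 0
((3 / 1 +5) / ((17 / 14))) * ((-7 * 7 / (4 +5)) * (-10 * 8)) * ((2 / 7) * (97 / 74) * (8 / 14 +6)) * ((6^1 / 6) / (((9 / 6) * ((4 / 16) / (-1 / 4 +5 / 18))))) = 79959040 / 152847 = 523.13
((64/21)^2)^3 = 68719476736/85766121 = 801.24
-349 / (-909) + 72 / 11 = 69287 / 9999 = 6.93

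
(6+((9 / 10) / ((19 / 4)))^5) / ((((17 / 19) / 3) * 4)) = 5.03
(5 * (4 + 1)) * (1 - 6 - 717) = -18050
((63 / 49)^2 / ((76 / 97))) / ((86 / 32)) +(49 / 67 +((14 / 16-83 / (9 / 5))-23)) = -12884857547 / 193119192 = -66.72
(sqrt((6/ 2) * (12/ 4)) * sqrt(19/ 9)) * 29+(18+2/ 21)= 380/ 21+29 * sqrt(19)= 144.50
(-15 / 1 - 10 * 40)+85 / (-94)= -39095 / 94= -415.90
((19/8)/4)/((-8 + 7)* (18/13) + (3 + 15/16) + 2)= 247/1894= 0.13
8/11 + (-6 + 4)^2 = 4.73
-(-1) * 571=571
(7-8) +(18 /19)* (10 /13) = -67 /247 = -0.27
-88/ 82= -1.07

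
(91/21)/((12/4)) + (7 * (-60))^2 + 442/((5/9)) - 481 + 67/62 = 493040779/2790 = 176717.13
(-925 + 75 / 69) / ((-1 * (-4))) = -10625 / 46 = -230.98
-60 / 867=-20 / 289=-0.07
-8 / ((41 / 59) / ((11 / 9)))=-5192 / 369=-14.07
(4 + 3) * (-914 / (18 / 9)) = -3199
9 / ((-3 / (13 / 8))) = -39 / 8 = -4.88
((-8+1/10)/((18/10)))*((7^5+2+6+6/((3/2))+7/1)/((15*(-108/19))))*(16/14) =25255826/25515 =989.84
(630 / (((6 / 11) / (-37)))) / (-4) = 42735 / 4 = 10683.75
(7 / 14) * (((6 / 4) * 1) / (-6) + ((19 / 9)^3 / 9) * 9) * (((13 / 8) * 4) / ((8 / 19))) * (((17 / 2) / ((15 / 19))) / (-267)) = -2130711167 / 747429120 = -2.85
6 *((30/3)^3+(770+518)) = 13728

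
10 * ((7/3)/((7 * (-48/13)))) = -65/72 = -0.90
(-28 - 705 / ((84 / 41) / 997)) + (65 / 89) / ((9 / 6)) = -2565033053 / 7476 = -343102.33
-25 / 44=-0.57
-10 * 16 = -160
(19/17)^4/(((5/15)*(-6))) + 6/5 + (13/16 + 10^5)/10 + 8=10008.50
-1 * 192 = -192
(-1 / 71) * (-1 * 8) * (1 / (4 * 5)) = 2 / 355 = 0.01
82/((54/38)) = 1558/27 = 57.70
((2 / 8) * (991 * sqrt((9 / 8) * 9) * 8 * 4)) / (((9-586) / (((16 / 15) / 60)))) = -7928 * sqrt(2) / 14425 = -0.78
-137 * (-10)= 1370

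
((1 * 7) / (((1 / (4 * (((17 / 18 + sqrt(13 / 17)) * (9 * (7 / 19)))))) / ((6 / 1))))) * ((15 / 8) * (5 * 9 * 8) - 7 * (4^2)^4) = -4578937692 / 19 - 4848286968 * sqrt(221) / 323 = -464139034.48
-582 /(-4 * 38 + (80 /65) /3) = 11349 /2956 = 3.84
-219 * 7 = -1533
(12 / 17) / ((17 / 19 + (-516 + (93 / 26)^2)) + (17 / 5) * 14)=-770640 / 496426061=-0.00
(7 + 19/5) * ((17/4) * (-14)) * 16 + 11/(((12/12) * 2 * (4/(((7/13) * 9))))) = -5342967/520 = -10274.94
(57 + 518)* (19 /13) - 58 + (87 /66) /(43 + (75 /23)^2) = 6348774897 /8114392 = 782.41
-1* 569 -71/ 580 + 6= -326611/ 580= -563.12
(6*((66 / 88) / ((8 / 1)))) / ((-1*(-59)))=9 / 944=0.01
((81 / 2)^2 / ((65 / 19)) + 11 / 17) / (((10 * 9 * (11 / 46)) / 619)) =30211810931 / 2187900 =13808.59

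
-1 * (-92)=92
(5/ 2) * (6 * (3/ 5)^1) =9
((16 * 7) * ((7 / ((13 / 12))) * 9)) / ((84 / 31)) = 31248 / 13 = 2403.69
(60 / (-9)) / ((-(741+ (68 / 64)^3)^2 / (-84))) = -9395240960 / 9241897922401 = -0.00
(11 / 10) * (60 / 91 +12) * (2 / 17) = 12672 / 7735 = 1.64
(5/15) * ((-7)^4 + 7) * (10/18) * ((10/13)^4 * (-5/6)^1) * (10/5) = -602000000/2313441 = -260.22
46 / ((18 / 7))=17.89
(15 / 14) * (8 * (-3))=-180 / 7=-25.71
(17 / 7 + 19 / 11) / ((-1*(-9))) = 0.46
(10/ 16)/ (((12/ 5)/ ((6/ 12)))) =25/ 192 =0.13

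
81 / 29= 2.79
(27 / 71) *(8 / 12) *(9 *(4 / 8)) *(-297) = -24057 / 71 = -338.83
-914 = -914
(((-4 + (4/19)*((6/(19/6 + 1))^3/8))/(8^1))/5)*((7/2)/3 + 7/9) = -2037301/10687500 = -0.19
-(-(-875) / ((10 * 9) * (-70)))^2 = -25 / 1296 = -0.02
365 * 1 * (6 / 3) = 730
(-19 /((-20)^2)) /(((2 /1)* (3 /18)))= -57 /400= -0.14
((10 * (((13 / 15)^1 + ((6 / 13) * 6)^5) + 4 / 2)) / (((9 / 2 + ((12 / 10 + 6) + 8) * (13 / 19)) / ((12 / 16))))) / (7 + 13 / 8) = 36918329560 / 3817263333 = 9.67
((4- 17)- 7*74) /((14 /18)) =-4779 /7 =-682.71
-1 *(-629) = 629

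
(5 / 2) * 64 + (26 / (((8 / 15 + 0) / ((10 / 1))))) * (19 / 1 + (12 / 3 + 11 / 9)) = 35905 / 3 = 11968.33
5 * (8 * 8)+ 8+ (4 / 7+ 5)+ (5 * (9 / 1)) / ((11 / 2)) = 26315 / 77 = 341.75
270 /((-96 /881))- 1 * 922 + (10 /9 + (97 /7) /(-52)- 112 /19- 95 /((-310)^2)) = -3404.86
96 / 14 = 48 / 7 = 6.86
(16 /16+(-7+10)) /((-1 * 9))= -4 /9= -0.44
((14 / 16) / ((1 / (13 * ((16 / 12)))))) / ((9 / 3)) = 91 / 18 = 5.06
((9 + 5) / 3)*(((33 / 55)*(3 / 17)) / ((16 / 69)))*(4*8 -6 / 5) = 111573 / 1700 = 65.63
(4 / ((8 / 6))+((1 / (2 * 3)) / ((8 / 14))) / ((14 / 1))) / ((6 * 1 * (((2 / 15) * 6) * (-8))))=-725 / 9216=-0.08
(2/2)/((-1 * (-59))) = 0.02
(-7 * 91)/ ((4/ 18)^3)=-464373/ 8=-58046.62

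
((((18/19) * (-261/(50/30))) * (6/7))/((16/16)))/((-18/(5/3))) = 1566/133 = 11.77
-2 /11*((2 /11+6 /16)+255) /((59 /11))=-22489 /2596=-8.66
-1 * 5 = -5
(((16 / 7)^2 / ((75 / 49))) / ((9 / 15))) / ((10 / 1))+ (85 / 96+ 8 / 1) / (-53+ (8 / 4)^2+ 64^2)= 1848943 / 3237600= 0.57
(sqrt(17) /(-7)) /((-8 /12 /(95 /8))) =285 * sqrt(17) /112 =10.49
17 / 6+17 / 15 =119 / 30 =3.97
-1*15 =-15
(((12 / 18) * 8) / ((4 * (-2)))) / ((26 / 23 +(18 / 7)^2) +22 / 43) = -48461 / 600018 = -0.08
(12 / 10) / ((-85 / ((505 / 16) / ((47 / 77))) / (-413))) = 9635703 / 31960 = 301.49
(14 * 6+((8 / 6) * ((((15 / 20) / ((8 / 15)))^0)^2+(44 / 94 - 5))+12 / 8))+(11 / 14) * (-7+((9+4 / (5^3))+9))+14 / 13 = 20743993 / 229125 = 90.54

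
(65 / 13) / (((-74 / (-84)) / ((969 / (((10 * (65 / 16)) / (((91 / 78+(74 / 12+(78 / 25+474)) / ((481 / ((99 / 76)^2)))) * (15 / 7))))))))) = 183094900029 / 219792950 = 833.03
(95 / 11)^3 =857375 / 1331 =644.16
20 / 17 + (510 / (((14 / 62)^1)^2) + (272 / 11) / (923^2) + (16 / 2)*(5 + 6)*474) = 51715.42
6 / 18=1 / 3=0.33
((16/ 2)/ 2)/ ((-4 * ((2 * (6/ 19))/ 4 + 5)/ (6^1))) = -57/ 49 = -1.16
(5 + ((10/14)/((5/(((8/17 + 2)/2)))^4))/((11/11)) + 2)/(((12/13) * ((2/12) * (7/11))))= 746752721/10440125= 71.53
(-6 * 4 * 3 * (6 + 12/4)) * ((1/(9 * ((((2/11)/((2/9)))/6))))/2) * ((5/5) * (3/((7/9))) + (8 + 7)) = -34848/7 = -4978.29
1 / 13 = 0.08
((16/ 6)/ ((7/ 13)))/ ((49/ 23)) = 2392/ 1029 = 2.32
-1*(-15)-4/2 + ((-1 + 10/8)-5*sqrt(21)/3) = 53/4-5*sqrt(21)/3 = 5.61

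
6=6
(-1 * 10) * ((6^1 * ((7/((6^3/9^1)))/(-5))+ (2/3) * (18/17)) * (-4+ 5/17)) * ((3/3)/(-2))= -7623/1156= -6.59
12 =12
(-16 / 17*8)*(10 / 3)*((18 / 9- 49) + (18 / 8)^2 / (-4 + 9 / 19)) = 4153840 / 3417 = 1215.64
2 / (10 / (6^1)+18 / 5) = 30 / 79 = 0.38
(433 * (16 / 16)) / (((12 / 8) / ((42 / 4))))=3031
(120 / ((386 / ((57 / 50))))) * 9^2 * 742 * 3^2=184993956 / 965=191703.58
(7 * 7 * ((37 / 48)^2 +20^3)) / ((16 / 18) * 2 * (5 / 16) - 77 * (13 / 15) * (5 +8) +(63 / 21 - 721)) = -4516175405 / 18258944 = -247.34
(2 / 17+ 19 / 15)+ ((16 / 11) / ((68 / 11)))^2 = 6241 / 4335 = 1.44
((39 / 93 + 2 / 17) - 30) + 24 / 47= -717121 / 24769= -28.95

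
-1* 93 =-93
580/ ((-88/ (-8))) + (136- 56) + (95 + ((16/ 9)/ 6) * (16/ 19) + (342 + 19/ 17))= 54785660/ 95931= 571.09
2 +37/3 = 43/3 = 14.33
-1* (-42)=42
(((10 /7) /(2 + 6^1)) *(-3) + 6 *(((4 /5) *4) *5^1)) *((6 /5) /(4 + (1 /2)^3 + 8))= 32076 /3395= 9.45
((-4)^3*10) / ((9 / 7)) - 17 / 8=-35993 / 72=-499.90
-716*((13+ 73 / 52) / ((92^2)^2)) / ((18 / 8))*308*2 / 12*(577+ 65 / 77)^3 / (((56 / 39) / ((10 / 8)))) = -1054438312538550595 / 1911372236928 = -551665.60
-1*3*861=-2583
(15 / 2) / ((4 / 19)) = 285 / 8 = 35.62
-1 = -1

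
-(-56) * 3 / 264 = 7 / 11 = 0.64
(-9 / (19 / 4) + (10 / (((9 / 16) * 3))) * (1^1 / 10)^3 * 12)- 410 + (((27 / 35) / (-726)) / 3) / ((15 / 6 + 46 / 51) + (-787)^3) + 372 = -7169431058554237943 / 180029591152332075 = -39.82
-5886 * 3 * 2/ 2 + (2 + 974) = -16682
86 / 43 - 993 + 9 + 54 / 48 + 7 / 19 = -149037 / 152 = -980.51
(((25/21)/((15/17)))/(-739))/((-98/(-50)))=-2125/2281293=-0.00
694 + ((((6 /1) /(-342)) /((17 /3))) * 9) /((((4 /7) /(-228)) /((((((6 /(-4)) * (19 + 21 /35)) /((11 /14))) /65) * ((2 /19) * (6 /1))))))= 796711606 /1154725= 689.96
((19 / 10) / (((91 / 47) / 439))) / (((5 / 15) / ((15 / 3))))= 1176081 / 182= 6461.98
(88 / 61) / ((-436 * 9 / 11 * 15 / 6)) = -484 / 299205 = -0.00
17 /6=2.83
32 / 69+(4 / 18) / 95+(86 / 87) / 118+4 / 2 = 83258521 / 33646815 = 2.47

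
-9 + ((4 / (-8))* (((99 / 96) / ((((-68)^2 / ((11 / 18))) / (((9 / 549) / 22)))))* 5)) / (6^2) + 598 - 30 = 4359364558793 / 7798505472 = 559.00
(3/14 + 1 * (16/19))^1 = 281/266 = 1.06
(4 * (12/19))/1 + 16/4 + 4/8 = 267/38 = 7.03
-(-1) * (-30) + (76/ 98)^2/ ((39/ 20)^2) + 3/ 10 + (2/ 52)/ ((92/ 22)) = -49611398267/ 1679883660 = -29.53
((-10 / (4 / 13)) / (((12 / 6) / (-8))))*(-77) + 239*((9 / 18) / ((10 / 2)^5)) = -62562261 / 6250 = -10009.96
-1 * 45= -45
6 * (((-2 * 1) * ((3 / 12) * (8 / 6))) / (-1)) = 4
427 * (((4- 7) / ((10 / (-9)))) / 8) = 11529 / 80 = 144.11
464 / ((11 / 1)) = 464 / 11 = 42.18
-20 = -20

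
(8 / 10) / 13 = 4 / 65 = 0.06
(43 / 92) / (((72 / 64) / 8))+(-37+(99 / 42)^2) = -1140893 / 40572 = -28.12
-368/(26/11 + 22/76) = -153824/1109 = -138.71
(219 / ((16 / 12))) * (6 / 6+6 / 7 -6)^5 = -200449.59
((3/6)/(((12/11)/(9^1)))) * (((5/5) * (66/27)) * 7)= 847/12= 70.58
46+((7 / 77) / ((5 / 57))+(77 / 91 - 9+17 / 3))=95558 / 2145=44.55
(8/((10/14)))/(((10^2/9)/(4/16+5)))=1323/250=5.29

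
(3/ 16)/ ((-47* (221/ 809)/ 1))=-2427/ 166192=-0.01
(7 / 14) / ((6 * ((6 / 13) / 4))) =13 / 18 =0.72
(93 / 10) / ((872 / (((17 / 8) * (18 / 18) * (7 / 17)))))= 651 / 69760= 0.01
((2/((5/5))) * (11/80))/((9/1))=11/360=0.03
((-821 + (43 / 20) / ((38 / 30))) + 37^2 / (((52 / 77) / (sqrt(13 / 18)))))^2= 4918656059035 / 1351584 -6563751271 * sqrt(26) / 11856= 816245.78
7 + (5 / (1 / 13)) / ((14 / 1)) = 163 / 14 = 11.64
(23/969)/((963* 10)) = 23/9331470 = 0.00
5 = 5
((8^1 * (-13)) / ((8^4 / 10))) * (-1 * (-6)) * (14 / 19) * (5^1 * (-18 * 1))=61425 / 608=101.03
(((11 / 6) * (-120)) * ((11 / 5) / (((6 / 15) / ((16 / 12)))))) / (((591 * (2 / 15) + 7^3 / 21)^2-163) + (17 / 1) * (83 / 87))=-10527000 / 58095791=-0.18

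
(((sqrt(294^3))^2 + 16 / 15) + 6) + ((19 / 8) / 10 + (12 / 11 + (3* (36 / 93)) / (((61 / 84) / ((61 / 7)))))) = 2079734966093 / 81840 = 25412206.33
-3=-3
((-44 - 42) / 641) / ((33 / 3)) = -86 / 7051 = -0.01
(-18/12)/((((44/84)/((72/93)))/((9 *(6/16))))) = -5103/682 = -7.48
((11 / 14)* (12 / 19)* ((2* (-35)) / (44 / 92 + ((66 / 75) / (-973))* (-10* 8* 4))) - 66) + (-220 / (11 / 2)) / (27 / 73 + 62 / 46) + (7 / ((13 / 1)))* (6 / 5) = -310331375706 / 2317802305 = -133.89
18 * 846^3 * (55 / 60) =9990679644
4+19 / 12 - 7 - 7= -101 / 12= -8.42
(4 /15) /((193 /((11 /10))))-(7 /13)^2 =-705557 /2446275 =-0.29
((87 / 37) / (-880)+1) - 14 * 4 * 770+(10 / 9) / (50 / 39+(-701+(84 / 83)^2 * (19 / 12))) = -789969748346827753 / 18320686245840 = -43119.00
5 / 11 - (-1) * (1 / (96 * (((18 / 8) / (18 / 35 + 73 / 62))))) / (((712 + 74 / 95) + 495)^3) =0.45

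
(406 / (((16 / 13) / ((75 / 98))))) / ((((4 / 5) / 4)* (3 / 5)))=235625 / 112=2103.79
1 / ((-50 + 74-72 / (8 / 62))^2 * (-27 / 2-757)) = -1 / 219712698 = -0.00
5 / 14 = 0.36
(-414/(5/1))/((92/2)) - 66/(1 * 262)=-1344/655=-2.05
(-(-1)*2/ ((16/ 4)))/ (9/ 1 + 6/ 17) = 17/ 318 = 0.05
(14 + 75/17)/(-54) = -313/918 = -0.34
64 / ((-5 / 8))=-512 / 5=-102.40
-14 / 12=-7 / 6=-1.17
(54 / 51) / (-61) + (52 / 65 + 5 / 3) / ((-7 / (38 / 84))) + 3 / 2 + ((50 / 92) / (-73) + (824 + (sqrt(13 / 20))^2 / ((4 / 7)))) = 50766396829921 / 61426819440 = 826.45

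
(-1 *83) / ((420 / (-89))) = 7387 / 420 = 17.59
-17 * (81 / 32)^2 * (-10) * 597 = 332937945 / 512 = 650269.42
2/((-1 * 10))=-1/5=-0.20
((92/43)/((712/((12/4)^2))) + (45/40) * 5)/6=57681/61232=0.94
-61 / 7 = -8.71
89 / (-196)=-89 / 196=-0.45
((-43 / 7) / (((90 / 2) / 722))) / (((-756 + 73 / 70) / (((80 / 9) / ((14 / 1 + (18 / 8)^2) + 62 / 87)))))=53601280 / 913428441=0.06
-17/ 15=-1.13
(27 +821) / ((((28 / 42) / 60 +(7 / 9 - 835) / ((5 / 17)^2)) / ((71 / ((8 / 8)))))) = -27093600 / 4339619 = -6.24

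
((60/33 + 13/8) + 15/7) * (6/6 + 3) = 3441/154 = 22.34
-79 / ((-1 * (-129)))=-79 / 129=-0.61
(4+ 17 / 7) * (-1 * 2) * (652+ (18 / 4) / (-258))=-8382.63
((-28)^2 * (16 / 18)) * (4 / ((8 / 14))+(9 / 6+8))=34496 / 3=11498.67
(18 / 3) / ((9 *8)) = 1 / 12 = 0.08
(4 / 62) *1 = 2 / 31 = 0.06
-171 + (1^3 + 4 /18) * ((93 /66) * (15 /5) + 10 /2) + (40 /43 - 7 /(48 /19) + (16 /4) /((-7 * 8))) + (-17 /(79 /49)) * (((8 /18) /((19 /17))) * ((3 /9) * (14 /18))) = -285836678653 /1756602288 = -162.72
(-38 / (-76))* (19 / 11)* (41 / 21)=1.69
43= 43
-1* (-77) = 77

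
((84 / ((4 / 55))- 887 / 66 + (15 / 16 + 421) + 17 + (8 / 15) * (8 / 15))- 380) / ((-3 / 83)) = -3946732087 / 118800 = -33221.65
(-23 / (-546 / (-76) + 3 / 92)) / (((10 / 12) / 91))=-7317128 / 21025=-348.02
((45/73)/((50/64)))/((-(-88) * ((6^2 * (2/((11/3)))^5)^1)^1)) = 14641/2838240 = 0.01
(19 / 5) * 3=11.40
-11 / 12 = -0.92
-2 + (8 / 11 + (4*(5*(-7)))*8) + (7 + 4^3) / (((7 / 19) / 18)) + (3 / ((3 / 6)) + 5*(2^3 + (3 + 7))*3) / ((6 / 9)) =212642 / 77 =2761.58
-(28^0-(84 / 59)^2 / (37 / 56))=266339 / 128797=2.07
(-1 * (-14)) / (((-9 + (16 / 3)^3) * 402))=0.00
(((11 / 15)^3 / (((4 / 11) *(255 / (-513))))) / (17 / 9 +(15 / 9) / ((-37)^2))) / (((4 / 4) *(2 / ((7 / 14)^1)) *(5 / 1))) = -1142481153 / 19794800000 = -0.06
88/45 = 1.96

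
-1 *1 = -1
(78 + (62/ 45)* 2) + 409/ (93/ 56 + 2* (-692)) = 280280894/ 3483495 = 80.46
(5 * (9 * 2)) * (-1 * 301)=-27090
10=10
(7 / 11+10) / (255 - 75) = 13 / 220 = 0.06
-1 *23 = -23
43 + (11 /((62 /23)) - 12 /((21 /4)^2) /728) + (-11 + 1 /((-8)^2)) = 36.10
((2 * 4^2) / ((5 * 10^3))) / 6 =2 / 1875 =0.00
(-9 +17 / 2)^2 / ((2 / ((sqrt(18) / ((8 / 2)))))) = 3* sqrt(2) / 32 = 0.13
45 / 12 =3.75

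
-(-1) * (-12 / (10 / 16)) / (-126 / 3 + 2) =12 / 25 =0.48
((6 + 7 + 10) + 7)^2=900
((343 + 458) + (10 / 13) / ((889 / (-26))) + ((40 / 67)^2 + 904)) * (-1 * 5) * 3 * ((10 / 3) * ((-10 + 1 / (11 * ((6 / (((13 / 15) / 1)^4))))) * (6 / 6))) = 3029263932906301 / 3555732411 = 851938.11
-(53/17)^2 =-2809/289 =-9.72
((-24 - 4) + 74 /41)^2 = 1153476 /1681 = 686.18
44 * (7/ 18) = 154/ 9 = 17.11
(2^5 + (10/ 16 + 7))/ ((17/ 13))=30.30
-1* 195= -195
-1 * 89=-89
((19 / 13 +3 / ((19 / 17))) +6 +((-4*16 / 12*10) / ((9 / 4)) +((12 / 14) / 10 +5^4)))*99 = 1570137272 / 25935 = 60541.25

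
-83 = -83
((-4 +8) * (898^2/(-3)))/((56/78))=-10483252/7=-1497607.43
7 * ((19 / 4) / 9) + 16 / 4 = 277 / 36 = 7.69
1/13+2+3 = 66/13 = 5.08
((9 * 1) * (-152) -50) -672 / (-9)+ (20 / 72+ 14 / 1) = -23923 / 18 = -1329.06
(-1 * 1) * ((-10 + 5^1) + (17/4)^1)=3/4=0.75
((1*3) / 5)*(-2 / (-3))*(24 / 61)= 48 / 305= 0.16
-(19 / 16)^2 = -361 / 256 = -1.41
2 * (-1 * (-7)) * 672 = 9408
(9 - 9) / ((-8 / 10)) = 0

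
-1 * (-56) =56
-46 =-46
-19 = -19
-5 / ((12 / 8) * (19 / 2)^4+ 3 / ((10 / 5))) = -0.00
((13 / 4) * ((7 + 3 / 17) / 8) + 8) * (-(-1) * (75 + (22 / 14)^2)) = 2817581 / 3332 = 845.61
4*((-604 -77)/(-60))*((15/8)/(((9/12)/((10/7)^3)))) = 113500/343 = 330.90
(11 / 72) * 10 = 55 / 36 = 1.53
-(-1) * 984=984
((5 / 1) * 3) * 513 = 7695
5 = 5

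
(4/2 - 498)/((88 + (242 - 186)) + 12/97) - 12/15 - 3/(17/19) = -451223/59415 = -7.59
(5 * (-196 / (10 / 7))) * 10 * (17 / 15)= -23324 / 3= -7774.67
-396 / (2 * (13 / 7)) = -1386 / 13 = -106.62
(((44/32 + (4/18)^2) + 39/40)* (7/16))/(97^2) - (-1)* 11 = 2682721289/243881280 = 11.00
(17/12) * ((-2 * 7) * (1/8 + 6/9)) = -2261/144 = -15.70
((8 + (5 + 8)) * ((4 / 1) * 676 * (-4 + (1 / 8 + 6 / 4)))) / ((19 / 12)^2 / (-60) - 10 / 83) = 7439402880 / 8951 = 831125.34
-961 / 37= -25.97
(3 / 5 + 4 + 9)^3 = 314432 / 125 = 2515.46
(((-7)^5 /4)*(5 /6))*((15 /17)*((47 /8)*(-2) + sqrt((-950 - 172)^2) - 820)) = -896733.78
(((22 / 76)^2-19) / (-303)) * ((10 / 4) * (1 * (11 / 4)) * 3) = 1502325 / 1166752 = 1.29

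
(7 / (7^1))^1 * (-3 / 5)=-3 / 5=-0.60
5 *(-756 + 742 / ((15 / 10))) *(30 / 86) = -19600 / 43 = -455.81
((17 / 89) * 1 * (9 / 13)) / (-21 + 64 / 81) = -12393 / 1894009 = -0.01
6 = 6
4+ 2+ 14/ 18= 61/ 9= 6.78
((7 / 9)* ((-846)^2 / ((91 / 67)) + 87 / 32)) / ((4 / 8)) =511501007 / 624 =819713.15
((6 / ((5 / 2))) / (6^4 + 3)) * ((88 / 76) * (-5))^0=4 / 2165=0.00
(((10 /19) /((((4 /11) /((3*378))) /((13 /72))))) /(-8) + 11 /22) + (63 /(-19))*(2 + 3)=-64597 /1216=-53.12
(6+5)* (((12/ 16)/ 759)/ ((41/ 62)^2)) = 961/ 38663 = 0.02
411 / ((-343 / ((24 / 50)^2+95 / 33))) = -1255057 / 336875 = -3.73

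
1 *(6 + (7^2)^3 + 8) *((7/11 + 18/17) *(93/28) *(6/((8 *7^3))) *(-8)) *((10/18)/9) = -715.36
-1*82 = -82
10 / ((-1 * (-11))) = 0.91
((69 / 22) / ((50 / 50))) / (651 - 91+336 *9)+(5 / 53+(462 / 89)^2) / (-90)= -446243129723 / 1489563694080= -0.30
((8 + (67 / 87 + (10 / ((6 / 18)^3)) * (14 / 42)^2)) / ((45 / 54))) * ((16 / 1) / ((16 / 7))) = 47222 / 145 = 325.67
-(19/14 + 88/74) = -2.55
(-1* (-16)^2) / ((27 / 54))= -512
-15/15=-1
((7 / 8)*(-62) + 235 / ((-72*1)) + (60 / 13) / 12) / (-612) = 53473 / 572832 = 0.09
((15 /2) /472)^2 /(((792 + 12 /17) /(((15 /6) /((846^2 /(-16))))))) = -2125 /119374954910208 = -0.00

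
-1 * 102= -102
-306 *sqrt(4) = -612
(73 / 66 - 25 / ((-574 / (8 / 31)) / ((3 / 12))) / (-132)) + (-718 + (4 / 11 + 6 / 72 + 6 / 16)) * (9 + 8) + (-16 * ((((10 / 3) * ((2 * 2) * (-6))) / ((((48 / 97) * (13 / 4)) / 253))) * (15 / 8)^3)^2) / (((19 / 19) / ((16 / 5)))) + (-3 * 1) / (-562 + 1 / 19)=-3982401965328812864266459 / 11301919172544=-352365107600.78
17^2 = 289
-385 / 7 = -55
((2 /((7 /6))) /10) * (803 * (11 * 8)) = 423984 /35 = 12113.83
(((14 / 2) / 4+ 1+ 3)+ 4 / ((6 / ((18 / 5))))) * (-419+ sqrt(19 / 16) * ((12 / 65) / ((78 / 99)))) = -68297 / 20+ 16137 * sqrt(19) / 33800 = -3412.77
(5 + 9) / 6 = 7 / 3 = 2.33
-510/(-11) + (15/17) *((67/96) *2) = 142405/2992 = 47.60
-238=-238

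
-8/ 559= -0.01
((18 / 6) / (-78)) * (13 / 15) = -1 / 30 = -0.03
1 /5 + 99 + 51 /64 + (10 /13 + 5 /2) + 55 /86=18586641 /178880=103.91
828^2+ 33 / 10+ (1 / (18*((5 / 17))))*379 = 6170930 / 9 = 685658.89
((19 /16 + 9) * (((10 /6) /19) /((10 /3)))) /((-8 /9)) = -1467 /4864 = -0.30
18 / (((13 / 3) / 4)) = 216 / 13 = 16.62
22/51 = 0.43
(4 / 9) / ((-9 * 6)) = -0.01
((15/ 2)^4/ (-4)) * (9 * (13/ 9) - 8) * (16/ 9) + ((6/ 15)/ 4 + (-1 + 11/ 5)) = -140599/ 20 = -7029.95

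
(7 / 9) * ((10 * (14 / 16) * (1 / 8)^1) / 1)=245 / 288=0.85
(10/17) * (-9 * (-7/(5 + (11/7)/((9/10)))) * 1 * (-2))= -15876/1445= -10.99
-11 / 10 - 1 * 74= -751 / 10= -75.10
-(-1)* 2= 2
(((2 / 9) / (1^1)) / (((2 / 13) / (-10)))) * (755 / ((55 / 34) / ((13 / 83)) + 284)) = -43382300 / 1170837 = -37.05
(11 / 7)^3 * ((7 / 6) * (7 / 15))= 1331 / 630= 2.11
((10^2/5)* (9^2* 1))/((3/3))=1620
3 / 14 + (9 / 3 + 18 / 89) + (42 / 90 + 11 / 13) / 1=1149091 / 242970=4.73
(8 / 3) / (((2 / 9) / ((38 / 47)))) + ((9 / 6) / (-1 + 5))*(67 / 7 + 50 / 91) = 461829 / 34216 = 13.50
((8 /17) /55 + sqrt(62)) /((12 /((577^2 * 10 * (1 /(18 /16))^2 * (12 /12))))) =85229824 /45441 + 53268640 * sqrt(62) /243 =1727956.65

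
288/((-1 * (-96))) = 3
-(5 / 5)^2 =-1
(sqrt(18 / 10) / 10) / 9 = 0.01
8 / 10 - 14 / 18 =1 / 45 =0.02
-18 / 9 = -2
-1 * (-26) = 26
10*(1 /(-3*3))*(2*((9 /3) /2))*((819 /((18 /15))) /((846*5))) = -455 /846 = -0.54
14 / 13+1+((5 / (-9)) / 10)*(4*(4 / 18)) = 2135 / 1053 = 2.03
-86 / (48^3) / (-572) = 43 / 31629312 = 0.00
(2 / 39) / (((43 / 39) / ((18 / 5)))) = 36 / 215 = 0.17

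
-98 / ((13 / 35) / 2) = -6860 / 13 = -527.69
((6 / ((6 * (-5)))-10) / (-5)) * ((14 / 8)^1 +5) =1377 / 100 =13.77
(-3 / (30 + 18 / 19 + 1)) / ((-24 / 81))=1539 / 4856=0.32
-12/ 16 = -3/ 4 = -0.75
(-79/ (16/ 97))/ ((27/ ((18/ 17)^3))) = -206901/ 9826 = -21.06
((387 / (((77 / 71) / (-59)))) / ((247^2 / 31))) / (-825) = 16751811 / 1291865575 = 0.01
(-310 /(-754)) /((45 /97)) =3007 /3393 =0.89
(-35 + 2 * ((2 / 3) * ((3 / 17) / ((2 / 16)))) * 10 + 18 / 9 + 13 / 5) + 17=461 / 85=5.42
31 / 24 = 1.29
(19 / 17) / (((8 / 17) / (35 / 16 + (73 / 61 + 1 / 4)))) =67393 / 7808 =8.63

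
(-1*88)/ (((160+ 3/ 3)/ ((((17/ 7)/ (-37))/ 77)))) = 136/ 291893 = 0.00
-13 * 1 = -13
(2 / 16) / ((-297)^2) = 1 / 705672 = 0.00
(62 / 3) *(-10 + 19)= 186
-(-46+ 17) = 29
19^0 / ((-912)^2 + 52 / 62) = 31 / 25784090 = 0.00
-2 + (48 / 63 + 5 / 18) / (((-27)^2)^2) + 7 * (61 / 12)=4497585445 / 133923132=33.58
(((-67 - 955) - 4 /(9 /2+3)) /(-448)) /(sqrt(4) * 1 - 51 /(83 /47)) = -0.08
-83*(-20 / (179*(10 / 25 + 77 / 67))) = 556100 / 92901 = 5.99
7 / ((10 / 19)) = 13.30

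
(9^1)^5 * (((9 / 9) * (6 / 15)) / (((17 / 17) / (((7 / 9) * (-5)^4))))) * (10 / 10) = 11481750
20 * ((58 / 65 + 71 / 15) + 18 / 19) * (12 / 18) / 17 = 194824 / 37791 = 5.16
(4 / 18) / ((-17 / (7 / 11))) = -14 / 1683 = -0.01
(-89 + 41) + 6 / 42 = -335 / 7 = -47.86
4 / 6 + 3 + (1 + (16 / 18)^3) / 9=25298 / 6561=3.86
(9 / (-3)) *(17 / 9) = -17 / 3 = -5.67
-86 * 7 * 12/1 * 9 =-65016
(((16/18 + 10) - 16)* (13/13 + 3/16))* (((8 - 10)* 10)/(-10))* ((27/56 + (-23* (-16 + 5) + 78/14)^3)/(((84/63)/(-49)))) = 7712193122.82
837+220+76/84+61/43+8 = 963793/903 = 1067.32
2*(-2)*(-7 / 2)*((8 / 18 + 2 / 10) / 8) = 203 / 180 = 1.13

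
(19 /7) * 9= 171 /7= 24.43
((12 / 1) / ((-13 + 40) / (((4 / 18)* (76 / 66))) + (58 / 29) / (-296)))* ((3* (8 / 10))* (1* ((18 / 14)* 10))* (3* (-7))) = -5466528 / 74171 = -73.70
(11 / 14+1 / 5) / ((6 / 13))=299 / 140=2.14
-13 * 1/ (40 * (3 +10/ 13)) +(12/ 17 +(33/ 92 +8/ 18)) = 9813379/ 6897240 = 1.42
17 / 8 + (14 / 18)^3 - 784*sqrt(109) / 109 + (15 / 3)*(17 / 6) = 97757 / 5832 - 784*sqrt(109) / 109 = -58.33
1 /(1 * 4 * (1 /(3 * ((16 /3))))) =4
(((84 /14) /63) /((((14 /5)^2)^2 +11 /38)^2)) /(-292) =-282031250 /3297726781475637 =-0.00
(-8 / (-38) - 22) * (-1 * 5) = 2070 / 19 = 108.95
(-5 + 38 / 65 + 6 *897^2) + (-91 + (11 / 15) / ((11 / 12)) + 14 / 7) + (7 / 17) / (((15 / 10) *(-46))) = 4827561.38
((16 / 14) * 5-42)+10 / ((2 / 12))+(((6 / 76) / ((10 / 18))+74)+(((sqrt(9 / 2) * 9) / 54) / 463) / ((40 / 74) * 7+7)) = 37 * sqrt(2) / 738948+130149 / 1330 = 97.86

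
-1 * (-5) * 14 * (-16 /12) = -280 /3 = -93.33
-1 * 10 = -10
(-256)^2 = 65536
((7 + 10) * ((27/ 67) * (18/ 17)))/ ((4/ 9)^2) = 19683/ 536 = 36.72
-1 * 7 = -7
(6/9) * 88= 176/3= 58.67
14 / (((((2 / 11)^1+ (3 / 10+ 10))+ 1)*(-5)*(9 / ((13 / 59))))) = -4004 / 670653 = -0.01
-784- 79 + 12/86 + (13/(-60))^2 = -133563533/154800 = -862.81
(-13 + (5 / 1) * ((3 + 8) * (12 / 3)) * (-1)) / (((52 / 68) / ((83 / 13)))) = -328763 / 169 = -1945.34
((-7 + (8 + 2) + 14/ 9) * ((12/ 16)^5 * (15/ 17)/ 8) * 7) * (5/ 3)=193725/ 139264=1.39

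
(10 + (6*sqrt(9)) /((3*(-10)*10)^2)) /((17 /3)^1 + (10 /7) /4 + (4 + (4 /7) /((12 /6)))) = 1050021 /1082500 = 0.97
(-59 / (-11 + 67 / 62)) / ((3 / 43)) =157294 / 1845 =85.25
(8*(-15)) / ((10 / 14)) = -168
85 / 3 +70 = 295 / 3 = 98.33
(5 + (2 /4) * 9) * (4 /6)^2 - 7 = -25 /9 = -2.78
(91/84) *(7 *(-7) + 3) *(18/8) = -897/8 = -112.12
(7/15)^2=49/225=0.22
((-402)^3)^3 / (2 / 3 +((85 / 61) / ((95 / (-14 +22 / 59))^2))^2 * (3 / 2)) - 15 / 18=-362492575839806822667680249861338783028645 / 883030932394216134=-410509487880518957160497.50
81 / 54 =3 / 2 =1.50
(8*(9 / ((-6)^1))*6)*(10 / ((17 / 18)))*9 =-116640 / 17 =-6861.18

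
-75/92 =-0.82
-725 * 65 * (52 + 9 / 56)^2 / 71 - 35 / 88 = -4422901402495 / 2449216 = -1805843.75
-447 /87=-149 /29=-5.14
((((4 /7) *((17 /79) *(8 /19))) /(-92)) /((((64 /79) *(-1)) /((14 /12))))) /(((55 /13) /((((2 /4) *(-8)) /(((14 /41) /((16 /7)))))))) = -18122 /3533145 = -0.01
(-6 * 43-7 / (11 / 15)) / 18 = -327 / 22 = -14.86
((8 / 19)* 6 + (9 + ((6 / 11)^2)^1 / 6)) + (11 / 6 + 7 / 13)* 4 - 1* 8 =1171249 / 89661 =13.06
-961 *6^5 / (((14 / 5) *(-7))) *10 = 186818400 / 49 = 3812620.41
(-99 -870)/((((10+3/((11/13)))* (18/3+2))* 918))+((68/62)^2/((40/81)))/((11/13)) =3253666081/1134056880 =2.87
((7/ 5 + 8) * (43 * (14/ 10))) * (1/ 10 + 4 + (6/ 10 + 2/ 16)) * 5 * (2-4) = -2730371/ 100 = -27303.71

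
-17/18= -0.94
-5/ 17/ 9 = -5/ 153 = -0.03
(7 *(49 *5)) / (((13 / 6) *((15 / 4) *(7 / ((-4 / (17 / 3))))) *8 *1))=-588 / 221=-2.66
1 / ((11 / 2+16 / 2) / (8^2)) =128 / 27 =4.74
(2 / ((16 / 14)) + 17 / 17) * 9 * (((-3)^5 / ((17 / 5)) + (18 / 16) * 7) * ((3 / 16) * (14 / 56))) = -2568753 / 34816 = -73.78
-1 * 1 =-1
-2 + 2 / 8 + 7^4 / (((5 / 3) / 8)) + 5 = 230561 / 20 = 11528.05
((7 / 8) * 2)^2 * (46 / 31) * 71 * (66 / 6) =880187 / 248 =3549.14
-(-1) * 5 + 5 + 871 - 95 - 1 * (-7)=793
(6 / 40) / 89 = 3 / 1780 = 0.00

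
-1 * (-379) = 379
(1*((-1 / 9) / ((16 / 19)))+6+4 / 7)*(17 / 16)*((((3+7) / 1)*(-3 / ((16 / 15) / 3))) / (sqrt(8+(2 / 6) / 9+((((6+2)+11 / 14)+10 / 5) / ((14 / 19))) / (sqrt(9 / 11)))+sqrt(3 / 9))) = -641085724575*sqrt(33)*sqrt(42532+25821*sqrt(11)) / 5808061058048 - 332125159275*sqrt(3) / 45375477016+13462800216075*sqrt(33) / 2904030529024+15815483775*sqrt(3)*sqrt(42532+25821*sqrt(11)) / 90750954032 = -104.99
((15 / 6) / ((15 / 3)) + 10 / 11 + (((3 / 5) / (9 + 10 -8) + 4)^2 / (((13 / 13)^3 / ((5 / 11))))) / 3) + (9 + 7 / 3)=608263 / 39930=15.23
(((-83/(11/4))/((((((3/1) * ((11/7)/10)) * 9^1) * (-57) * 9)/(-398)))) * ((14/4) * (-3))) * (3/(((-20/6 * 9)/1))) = -3237332/558657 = -5.79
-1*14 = -14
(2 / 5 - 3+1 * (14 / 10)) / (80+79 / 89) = -534 / 35995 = -0.01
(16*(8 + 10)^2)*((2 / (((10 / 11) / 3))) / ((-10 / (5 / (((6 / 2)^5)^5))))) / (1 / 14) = -4928 / 17433922005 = -0.00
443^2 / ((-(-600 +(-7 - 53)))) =196249 / 660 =297.35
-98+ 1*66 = -32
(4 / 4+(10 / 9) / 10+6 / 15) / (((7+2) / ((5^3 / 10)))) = 170 / 81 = 2.10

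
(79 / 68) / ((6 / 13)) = 1027 / 408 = 2.52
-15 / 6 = -2.50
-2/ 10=-1/ 5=-0.20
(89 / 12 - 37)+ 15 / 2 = -22.08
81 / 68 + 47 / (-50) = 0.25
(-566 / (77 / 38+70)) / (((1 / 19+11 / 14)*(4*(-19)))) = 10754 / 87193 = 0.12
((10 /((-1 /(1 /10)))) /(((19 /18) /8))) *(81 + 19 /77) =-900864 /1463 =-615.76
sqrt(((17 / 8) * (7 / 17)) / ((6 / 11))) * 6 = sqrt(231) / 2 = 7.60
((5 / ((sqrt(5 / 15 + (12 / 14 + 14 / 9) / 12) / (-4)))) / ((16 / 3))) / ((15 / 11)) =-33 * sqrt(2121) / 404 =-3.76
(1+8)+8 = 17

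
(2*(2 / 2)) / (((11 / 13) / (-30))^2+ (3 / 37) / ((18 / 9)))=11255400 / 232627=48.38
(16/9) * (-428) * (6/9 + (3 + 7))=-219136/27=-8116.15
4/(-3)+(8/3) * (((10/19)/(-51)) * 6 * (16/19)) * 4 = -11596/6137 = -1.89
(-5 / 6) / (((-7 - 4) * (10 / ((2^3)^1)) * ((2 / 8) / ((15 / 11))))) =40 / 121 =0.33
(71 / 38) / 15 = 71 / 570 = 0.12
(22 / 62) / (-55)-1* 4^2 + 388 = 57659 / 155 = 371.99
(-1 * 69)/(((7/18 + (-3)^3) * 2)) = 621/479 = 1.30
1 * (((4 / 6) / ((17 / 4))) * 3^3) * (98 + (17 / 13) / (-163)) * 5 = 74752200 / 36023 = 2075.12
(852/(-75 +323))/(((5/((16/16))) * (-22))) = -213/6820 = -0.03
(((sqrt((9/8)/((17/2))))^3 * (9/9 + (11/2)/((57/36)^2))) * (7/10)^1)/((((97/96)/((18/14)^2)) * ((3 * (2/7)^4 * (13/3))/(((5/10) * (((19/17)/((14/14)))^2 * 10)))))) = 2594737719 * sqrt(17)/842559848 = 12.70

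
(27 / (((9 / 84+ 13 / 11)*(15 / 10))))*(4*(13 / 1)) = 288288 / 397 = 726.17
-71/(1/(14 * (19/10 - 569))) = 2818487/5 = 563697.40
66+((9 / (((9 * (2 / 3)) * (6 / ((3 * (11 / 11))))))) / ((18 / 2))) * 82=72.83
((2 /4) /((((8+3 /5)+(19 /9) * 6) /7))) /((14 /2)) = 15 /638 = 0.02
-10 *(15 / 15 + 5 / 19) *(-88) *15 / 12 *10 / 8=33000 / 19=1736.84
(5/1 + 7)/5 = 2.40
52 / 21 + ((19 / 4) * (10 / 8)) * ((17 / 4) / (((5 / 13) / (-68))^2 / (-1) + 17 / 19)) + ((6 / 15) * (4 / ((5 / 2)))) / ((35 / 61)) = 4435027627349 / 139484908500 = 31.80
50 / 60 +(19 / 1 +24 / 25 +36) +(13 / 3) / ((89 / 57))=795241 / 13350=59.57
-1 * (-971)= 971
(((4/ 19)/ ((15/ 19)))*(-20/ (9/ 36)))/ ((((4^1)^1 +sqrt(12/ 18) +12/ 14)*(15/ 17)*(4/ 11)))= -356048/ 25275 +73304*sqrt(6)/ 75825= -11.72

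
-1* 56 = -56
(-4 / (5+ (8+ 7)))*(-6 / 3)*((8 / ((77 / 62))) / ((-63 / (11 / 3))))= -992 / 6615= -0.15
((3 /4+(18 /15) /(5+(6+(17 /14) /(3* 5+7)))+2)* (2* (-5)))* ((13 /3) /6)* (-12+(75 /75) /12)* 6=120628651 /81720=1476.12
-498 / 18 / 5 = -5.53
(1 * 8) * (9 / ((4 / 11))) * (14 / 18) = 154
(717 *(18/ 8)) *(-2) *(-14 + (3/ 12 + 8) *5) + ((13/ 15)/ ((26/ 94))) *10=-2109379/ 24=-87890.79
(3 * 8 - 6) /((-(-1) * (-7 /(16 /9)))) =-32 /7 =-4.57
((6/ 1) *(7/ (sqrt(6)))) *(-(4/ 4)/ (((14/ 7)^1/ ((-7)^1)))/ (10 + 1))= 49 *sqrt(6)/ 22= 5.46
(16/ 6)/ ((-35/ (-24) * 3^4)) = 64/ 2835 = 0.02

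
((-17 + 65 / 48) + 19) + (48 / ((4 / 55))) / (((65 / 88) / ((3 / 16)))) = 106637 / 624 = 170.89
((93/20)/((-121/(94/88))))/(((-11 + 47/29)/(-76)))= -2408421/7240640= -0.33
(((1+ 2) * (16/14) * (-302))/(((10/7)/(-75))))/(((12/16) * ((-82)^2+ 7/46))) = 3334080/309311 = 10.78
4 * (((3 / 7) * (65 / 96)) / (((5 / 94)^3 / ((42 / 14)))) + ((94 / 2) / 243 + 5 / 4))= 23143.47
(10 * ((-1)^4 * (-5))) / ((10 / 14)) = -70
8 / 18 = 4 / 9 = 0.44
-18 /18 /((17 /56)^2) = -3136 /289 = -10.85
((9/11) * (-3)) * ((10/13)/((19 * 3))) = -90/2717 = -0.03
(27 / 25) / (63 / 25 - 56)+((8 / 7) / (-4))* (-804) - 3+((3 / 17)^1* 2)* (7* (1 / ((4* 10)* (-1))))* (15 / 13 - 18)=227.73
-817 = -817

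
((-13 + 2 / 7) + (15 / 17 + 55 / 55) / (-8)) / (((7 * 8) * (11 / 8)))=-1541 / 9163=-0.17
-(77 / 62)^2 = -5929 / 3844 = -1.54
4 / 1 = 4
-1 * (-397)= 397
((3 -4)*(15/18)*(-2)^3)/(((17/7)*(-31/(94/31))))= -13160/49011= -0.27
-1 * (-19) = 19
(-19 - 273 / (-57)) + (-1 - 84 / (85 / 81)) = -153841 / 1615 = -95.26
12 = 12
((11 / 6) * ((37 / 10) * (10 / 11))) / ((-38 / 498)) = -3071 / 38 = -80.82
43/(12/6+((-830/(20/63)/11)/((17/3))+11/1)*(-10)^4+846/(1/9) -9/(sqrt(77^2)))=-56287/395085809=-0.00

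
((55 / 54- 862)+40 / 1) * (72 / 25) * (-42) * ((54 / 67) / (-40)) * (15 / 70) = -3590973 / 8375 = -428.77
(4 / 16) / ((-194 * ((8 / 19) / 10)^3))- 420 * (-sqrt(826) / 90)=-857375 / 49664+14 * sqrt(826) / 3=116.86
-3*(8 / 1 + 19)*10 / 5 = -162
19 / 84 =0.23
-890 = -890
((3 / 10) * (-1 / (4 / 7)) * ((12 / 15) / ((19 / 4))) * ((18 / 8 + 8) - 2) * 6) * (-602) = 1251558 / 475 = 2634.86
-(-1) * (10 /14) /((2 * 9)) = 0.04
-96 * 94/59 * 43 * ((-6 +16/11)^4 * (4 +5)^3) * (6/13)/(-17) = 10607824800000000/190903999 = 55566278.63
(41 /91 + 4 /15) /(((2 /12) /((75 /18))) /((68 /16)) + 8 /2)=0.18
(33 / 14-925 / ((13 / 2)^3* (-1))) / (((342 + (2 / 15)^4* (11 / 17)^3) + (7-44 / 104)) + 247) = 43799950783125 / 4556252847844243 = 0.01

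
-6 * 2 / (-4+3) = 12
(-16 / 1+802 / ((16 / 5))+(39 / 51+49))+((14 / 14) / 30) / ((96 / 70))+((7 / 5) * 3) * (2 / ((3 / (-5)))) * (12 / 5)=6139927 / 24480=250.81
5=5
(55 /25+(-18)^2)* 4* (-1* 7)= -9133.60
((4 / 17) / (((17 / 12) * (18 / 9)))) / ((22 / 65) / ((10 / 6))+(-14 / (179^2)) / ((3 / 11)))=187439850 / 454746413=0.41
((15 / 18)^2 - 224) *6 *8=-32156 / 3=-10718.67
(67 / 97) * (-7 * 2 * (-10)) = 9380 / 97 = 96.70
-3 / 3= -1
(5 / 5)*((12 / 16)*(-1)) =-3 / 4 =-0.75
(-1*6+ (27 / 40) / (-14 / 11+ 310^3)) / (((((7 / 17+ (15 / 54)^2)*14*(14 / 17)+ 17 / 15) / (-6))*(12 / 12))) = 1841076564553287 / 346242744722528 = 5.32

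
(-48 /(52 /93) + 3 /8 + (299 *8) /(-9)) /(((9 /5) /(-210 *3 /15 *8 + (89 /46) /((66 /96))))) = 17321194765 /266409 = 65017.30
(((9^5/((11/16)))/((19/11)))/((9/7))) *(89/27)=2422224/19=127485.47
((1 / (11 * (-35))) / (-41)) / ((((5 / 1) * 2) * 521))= 1 / 82239850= 0.00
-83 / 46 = -1.80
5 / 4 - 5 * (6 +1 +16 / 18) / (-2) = 755 / 36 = 20.97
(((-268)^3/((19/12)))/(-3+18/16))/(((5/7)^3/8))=1690201440256/11875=142332752.86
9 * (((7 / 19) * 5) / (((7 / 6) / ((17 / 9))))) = 510 / 19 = 26.84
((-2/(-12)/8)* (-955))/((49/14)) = -955/168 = -5.68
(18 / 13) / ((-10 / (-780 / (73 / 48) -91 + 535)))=45252 / 4745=9.54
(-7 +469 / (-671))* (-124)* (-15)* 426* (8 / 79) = -32746654080 / 53009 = -617756.50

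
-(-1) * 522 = 522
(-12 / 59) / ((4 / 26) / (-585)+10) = -22815 / 1121708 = -0.02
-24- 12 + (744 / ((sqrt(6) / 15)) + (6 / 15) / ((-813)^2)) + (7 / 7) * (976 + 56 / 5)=3143568566 / 3304845 + 1860 * sqrt(6)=5507.25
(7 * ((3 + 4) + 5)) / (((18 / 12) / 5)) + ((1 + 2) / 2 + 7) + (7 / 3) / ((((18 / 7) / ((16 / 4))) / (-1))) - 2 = 15275 / 54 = 282.87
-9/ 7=-1.29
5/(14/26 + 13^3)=65/28568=0.00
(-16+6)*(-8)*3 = 240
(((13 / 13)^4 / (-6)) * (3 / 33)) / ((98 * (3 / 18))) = -0.00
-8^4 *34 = -139264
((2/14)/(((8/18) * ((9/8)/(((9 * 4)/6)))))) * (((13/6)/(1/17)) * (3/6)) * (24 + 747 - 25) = 164866/7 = 23552.29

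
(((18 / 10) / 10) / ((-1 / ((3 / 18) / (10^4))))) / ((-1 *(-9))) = -1 / 3000000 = -0.00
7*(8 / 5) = 56 / 5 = 11.20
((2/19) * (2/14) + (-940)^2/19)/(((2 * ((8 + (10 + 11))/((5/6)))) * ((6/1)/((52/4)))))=67006355/46284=1447.72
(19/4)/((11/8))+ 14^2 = 199.45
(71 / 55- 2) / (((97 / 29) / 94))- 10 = -159664 / 5335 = -29.93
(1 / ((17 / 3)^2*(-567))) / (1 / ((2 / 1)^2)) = -4 / 18207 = -0.00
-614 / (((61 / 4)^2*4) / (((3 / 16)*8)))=-3684 / 3721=-0.99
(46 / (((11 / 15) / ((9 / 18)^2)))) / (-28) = -345 / 616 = -0.56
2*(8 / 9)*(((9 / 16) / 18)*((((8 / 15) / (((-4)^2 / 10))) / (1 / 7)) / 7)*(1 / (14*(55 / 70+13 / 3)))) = 1 / 3870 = 0.00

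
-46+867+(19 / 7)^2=40590 / 49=828.37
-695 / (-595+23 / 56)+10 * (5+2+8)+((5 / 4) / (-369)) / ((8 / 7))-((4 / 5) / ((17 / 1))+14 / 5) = 1652248911611 / 11139844320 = 148.32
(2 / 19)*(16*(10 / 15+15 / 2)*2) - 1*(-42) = 3962 / 57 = 69.51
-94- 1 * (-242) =148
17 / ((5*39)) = 17 / 195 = 0.09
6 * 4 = 24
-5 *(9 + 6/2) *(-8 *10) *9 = 43200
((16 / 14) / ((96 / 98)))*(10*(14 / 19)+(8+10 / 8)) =2947 / 152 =19.39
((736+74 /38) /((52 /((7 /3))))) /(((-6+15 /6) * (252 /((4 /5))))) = -2003 /66690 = -0.03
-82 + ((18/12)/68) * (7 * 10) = -5471/68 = -80.46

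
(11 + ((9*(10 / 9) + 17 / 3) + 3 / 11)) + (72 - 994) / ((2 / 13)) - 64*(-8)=-179984 / 33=-5454.06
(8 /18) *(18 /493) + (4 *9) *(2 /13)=35600 /6409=5.55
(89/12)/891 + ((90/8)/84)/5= 10511/299376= 0.04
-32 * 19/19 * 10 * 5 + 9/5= -1598.20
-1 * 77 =-77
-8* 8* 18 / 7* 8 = -9216 / 7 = -1316.57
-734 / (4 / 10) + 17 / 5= -1831.60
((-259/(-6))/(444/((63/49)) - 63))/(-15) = -37/3630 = -0.01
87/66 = 29/22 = 1.32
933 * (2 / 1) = 1866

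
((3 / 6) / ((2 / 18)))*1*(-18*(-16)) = 1296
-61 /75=-0.81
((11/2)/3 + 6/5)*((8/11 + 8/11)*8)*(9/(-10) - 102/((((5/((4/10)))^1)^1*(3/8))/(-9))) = 9461088/1375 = 6880.79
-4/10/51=-0.01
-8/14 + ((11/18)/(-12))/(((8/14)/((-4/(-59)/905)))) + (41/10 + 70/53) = 4149913489/855772344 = 4.85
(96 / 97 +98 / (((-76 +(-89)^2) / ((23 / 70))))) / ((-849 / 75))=-3781217 / 43070619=-0.09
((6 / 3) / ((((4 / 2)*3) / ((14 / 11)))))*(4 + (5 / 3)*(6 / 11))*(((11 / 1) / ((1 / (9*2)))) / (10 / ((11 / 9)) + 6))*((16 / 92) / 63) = 24 / 299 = 0.08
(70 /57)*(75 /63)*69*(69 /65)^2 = 365010 /3211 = 113.67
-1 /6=-0.17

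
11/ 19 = 0.58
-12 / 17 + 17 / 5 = 229 / 85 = 2.69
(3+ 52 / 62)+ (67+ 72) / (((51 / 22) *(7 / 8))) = 800867 / 11067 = 72.37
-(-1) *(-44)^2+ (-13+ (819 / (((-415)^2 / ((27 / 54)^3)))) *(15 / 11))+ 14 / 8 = 5834227667 / 3031160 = 1924.75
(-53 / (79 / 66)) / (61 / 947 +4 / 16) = -4416808 / 31363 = -140.83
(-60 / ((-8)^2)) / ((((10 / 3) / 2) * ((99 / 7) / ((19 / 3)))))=-133 / 528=-0.25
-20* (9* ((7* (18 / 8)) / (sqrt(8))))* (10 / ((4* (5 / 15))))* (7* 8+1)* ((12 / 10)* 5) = -2570960.71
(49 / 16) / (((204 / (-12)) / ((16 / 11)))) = -49 / 187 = -0.26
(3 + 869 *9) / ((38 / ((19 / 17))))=3912 / 17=230.12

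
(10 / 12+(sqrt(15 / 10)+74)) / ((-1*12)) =-449 / 72 - sqrt(6) / 24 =-6.34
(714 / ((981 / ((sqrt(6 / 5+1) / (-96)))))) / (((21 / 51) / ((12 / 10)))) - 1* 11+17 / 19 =-192 / 19 - 289* sqrt(55) / 65400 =-10.14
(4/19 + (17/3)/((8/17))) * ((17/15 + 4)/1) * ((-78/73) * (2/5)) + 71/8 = -14984573/832200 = -18.01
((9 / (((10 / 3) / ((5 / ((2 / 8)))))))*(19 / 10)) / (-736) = -0.14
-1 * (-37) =37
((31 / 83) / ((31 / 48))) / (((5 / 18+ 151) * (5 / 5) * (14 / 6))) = 2592 / 1582063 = 0.00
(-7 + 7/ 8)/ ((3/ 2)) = -49/ 12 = -4.08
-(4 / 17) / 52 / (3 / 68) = -4 / 39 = -0.10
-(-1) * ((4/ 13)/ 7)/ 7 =0.01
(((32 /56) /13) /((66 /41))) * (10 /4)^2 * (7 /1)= 1025 /858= 1.19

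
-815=-815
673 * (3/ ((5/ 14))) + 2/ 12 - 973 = 140411/ 30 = 4680.37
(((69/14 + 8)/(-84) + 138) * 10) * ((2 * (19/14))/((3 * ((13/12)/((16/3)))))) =246402640/40131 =6139.96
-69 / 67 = -1.03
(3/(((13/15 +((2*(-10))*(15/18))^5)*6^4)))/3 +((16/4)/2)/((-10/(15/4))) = -18749987379/24999983152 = -0.75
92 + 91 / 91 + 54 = 147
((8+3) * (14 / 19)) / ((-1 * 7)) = -22 / 19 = -1.16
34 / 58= 17 / 29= 0.59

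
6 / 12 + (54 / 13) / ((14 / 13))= 61 / 14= 4.36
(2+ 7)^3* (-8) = -5832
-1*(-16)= 16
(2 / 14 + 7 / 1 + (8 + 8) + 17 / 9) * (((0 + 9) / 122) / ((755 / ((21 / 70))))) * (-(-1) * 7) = 4731 / 921100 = 0.01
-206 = -206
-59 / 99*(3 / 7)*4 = -236 / 231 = -1.02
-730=-730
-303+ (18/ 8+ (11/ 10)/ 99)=-54133/ 180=-300.74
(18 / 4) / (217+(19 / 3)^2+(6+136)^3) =81 / 51543812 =0.00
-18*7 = -126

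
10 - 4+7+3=16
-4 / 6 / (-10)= 1 / 15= 0.07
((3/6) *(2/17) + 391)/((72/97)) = 26869/51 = 526.84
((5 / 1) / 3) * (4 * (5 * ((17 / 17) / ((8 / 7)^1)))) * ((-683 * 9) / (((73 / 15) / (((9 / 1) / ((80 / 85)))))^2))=-692196.99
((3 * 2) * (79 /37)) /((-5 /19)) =-9006 /185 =-48.68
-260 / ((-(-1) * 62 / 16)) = -2080 / 31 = -67.10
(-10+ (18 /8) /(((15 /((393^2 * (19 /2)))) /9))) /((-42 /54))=-713087433 /280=-2546740.83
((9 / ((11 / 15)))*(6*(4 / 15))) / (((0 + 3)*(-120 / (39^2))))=-4563 / 55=-82.96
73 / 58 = 1.26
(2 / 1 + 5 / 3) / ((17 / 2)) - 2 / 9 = 32 / 153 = 0.21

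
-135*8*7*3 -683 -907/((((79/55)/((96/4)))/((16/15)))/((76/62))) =-105744115/2449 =-43178.49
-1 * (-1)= 1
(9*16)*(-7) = -1008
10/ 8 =5/ 4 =1.25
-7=-7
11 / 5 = 2.20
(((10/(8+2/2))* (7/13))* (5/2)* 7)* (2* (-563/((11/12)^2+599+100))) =-16.85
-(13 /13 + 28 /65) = -93 /65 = -1.43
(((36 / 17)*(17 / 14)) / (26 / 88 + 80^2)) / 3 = 88 / 657097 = 0.00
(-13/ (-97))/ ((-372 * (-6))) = 13/ 216504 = 0.00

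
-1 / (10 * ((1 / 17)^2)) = -289 / 10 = -28.90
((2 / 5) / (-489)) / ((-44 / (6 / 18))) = 1 / 161370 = 0.00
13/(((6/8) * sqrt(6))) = 26 * sqrt(6)/9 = 7.08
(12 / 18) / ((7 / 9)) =0.86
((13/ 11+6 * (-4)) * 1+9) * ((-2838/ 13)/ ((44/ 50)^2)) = 6127500/ 1573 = 3895.42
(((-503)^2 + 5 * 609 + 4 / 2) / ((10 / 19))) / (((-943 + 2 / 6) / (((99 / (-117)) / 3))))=6689463 / 45955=145.57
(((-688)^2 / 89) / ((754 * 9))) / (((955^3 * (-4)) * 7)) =-59168 / 1841119683346125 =-0.00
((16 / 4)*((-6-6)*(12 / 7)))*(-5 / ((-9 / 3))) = -960 / 7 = -137.14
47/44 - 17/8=-93/88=-1.06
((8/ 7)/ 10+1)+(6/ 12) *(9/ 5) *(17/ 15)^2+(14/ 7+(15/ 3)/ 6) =13397/ 2625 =5.10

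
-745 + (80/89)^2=-744.19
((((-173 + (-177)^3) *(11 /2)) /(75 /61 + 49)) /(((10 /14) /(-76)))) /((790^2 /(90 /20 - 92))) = -1732110336803 /191224240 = -9058.01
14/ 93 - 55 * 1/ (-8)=5227/ 744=7.03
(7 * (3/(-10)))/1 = -21/10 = -2.10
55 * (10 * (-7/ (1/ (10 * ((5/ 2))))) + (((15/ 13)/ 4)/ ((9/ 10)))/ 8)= -60058625/ 624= -96247.80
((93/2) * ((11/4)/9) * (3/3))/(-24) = -341/576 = -0.59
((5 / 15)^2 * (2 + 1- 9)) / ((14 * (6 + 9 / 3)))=-1 / 189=-0.01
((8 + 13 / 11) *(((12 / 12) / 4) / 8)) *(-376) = -4747 / 44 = -107.89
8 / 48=1 / 6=0.17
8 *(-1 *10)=-80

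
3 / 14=0.21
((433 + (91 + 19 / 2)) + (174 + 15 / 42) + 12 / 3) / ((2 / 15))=5338.93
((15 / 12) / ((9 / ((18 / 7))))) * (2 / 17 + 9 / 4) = 115 / 136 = 0.85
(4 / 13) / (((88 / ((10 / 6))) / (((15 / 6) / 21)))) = 0.00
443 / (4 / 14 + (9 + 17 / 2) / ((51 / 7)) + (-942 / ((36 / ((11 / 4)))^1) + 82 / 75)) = -6.50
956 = 956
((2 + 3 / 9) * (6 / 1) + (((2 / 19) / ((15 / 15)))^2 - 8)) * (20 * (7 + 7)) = 607600 / 361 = 1683.10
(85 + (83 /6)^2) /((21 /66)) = 109439 /126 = 868.56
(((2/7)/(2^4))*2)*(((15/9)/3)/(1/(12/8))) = 5/168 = 0.03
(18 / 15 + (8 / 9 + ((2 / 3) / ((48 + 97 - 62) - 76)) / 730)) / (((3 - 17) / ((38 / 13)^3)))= -1317943132 / 353640105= -3.73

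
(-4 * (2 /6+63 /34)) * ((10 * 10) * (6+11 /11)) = -312200 /51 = -6121.57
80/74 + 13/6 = 721/222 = 3.25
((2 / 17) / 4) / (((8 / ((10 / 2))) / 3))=15 / 272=0.06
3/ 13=0.23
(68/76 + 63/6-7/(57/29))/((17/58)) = 1363/51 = 26.73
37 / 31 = 1.19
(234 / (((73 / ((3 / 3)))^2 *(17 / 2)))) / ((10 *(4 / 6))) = 351 / 452965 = 0.00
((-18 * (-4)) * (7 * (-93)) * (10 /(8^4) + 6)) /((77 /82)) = -421858881 /1408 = -299615.68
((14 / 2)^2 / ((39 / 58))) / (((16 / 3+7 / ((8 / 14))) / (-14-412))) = -4842768 / 2743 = -1765.50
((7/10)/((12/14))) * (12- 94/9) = 343/270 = 1.27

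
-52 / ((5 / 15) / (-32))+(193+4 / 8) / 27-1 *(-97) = 30577 / 6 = 5096.17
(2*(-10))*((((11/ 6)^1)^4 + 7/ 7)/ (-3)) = 79685/ 972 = 81.98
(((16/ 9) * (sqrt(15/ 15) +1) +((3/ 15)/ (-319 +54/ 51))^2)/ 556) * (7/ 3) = 163598558207/ 10964023582500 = 0.01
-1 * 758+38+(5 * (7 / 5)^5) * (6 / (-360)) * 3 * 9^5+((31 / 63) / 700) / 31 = -80114.92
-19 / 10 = -1.90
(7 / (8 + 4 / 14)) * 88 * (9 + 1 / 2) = 20482 / 29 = 706.28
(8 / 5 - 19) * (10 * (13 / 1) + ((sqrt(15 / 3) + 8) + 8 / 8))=-12093 / 5 - 87 * sqrt(5) / 5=-2457.51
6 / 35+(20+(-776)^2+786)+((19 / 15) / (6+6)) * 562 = 379916141 / 630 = 603041.49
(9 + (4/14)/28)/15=883/1470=0.60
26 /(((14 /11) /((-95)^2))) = 1290575 /7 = 184367.86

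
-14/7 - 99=-101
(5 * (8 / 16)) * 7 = 35 / 2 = 17.50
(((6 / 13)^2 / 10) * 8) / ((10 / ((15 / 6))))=36 / 845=0.04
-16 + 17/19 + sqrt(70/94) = -287/19 + sqrt(1645)/47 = -14.24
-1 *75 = -75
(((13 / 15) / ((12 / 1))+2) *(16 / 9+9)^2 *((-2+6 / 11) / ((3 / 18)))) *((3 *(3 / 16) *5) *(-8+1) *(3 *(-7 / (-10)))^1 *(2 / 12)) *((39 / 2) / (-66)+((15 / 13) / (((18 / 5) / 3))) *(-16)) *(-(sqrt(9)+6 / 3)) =1134879.99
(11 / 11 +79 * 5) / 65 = 396 / 65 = 6.09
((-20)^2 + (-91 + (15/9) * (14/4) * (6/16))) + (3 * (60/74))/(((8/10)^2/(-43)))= 87473/592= 147.76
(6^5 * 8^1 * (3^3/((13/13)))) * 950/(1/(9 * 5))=71803584000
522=522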